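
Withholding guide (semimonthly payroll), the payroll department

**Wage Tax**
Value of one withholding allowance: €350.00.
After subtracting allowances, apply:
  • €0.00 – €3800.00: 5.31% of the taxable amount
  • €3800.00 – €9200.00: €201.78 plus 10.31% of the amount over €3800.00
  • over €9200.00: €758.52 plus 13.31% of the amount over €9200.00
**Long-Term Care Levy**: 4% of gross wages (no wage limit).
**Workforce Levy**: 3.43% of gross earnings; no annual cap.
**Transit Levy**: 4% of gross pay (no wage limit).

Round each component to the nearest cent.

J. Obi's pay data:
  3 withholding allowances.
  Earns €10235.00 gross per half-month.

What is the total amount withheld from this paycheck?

Wage Tax: taxable = €10235.00 − 3×€350.00 = €9185.00
  €201.78 + 10.31% × (€9185.00 − €3800.00) = €201.78 + 10.31% × €5385.00 = €756.97
Long-Term Care Levy: 4% × €10235.00 = €409.40
Workforce Levy: 3.43% × €10235.00 = €351.06
Transit Levy: 4% × €10235.00 = €409.40
Total: €756.97 + €409.40 + €351.06 + €409.40 = €1926.83

€1926.83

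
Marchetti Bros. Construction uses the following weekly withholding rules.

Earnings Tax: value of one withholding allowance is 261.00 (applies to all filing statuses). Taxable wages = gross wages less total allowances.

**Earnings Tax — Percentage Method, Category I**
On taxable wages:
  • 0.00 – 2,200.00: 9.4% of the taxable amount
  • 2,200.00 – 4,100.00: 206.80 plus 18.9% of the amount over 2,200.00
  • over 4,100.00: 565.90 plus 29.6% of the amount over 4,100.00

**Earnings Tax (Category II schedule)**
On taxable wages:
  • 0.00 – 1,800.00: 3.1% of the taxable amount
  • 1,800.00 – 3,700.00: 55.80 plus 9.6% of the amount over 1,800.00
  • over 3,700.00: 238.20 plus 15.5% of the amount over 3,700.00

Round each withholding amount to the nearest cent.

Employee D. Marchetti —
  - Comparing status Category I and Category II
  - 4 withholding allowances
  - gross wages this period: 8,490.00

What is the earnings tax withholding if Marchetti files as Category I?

Earnings Tax (Category I): taxable = 8,490.00 − 4×261.00 = 7,446.00
  565.90 + 29.6% × (7,446.00 − 4,100.00) = 565.90 + 29.6% × 3,346.00 = 1,556.32

1,556.32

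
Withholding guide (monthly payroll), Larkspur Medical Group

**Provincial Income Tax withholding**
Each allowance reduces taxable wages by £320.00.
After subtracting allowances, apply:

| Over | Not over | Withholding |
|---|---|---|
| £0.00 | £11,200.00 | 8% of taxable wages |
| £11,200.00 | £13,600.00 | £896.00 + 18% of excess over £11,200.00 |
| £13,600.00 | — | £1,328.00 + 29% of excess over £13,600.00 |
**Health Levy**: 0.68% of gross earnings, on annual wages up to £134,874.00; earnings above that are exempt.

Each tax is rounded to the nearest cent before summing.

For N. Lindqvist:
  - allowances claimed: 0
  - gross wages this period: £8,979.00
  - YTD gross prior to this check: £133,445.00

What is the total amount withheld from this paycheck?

Provincial Income Tax: taxable = £8,979.00
  8% × £8,979.00 = £718.32
Health Levy: cap £134,874.00 − YTD £133,445.00 = £1,429.00 subject; 0.68% × £1,429.00 = £9.72
Total: £718.32 + £9.72 = £728.04

£728.04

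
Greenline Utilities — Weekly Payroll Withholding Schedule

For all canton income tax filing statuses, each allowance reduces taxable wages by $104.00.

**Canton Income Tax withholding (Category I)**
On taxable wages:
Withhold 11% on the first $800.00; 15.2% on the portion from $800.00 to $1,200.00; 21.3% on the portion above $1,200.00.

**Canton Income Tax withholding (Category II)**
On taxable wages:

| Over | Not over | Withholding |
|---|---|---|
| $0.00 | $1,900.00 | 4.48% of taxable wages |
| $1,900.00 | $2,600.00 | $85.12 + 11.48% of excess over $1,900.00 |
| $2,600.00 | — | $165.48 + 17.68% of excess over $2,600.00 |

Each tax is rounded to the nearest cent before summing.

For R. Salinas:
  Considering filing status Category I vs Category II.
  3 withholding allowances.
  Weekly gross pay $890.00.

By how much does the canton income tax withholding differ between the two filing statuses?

$37.69

Canton Income Tax (Category I): taxable = $890.00 − 3×$104.00 = $578.00
  11% × $578.00 = $63.58
Canton Income Tax (Category II): taxable = $890.00 − 3×$104.00 = $578.00
  4.48% × $578.00 = $25.89
Difference: |$63.58 − $25.89| = $37.69 (higher under Category I)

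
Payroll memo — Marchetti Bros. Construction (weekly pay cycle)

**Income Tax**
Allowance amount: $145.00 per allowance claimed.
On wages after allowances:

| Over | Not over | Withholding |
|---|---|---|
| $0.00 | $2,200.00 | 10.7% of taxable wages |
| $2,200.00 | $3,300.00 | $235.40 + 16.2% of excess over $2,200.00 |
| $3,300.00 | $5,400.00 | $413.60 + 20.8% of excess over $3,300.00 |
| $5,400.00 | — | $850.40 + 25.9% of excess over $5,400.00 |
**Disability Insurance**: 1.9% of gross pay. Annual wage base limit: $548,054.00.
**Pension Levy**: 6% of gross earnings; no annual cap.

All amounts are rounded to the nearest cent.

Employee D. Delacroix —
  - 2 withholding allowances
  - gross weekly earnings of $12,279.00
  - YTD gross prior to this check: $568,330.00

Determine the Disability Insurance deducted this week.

Disability Insurance: YTD $568,330.00 ≥ cap $548,054.00 → $0.00

$0.00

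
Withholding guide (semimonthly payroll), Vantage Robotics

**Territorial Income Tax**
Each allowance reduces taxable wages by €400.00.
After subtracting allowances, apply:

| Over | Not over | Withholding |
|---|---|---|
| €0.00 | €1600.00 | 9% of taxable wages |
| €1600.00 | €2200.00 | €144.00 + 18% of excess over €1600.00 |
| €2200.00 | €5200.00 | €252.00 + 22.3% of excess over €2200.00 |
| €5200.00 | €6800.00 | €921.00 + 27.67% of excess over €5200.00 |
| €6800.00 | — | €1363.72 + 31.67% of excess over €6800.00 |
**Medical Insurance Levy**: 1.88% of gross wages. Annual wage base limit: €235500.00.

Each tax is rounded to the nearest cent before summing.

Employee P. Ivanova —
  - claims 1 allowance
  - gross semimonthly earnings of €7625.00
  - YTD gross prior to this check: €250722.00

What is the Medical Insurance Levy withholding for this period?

€0.00

Medical Insurance Levy: YTD €250722.00 ≥ cap €235500.00 → €0.00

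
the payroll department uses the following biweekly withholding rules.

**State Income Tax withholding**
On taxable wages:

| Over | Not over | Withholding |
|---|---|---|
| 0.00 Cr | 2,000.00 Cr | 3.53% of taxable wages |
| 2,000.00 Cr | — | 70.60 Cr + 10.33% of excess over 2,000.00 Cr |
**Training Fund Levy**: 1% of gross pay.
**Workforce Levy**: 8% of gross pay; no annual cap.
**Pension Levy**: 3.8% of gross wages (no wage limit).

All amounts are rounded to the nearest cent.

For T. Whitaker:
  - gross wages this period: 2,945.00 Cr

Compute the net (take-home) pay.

State Income Tax: taxable = 2,945.00 Cr
  70.60 Cr + 10.33% × (2,945.00 Cr − 2,000.00 Cr) = 70.60 Cr + 10.33% × 945.00 Cr = 168.22 Cr
Training Fund Levy: 1% × 2,945.00 Cr = 29.45 Cr
Workforce Levy: 8% × 2,945.00 Cr = 235.60 Cr
Pension Levy: 3.8% × 2,945.00 Cr = 111.91 Cr
Total withheld: 168.22 Cr + 29.45 Cr + 235.60 Cr + 111.91 Cr = 545.18 Cr
Net pay: 2,945.00 Cr − 545.18 Cr = 2,399.82 Cr

2,399.82 Cr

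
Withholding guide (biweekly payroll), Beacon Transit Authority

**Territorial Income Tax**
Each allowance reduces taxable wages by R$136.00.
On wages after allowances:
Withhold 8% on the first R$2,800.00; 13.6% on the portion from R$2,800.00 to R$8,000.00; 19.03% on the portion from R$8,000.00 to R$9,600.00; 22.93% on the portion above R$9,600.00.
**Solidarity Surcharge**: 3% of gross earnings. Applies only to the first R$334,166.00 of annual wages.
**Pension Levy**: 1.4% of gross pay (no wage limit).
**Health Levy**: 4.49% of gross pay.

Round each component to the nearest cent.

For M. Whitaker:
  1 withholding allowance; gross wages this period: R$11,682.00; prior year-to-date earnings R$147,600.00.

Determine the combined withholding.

Territorial Income Tax: taxable = R$11,682.00 − 1×R$136.00 = R$11,546.00
  R$1,235.68 + 22.93% × (R$11,546.00 − R$9,600.00) = R$1,235.68 + 22.93% × R$1,946.00 = R$1,681.90
Solidarity Surcharge: 3% × R$11,682.00 = R$350.46
Pension Levy: 1.4% × R$11,682.00 = R$163.55
Health Levy: 4.49% × R$11,682.00 = R$524.52
Total: R$1,681.90 + R$350.46 + R$163.55 + R$524.52 = R$2,720.43

R$2,720.43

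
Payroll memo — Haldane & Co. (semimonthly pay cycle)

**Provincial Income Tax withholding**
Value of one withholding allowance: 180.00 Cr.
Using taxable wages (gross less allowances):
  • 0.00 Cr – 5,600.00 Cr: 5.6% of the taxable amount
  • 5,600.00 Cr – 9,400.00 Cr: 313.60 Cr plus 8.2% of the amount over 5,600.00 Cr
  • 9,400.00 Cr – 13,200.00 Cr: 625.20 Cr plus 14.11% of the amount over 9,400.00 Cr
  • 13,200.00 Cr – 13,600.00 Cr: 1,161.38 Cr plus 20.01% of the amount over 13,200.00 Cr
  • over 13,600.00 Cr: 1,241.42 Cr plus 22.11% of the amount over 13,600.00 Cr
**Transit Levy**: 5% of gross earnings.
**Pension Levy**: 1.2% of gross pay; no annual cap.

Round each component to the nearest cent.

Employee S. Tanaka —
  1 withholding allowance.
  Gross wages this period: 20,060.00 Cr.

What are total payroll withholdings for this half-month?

Provincial Income Tax: taxable = 20,060.00 Cr − 1×180.00 Cr = 19,880.00 Cr
  1,241.42 Cr + 22.11% × (19,880.00 Cr − 13,600.00 Cr) = 1,241.42 Cr + 22.11% × 6,280.00 Cr = 2,629.93 Cr
Transit Levy: 5% × 20,060.00 Cr = 1,003.00 Cr
Pension Levy: 1.2% × 20,060.00 Cr = 240.72 Cr
Total: 2,629.93 Cr + 1,003.00 Cr + 240.72 Cr = 3,873.65 Cr

3,873.65 Cr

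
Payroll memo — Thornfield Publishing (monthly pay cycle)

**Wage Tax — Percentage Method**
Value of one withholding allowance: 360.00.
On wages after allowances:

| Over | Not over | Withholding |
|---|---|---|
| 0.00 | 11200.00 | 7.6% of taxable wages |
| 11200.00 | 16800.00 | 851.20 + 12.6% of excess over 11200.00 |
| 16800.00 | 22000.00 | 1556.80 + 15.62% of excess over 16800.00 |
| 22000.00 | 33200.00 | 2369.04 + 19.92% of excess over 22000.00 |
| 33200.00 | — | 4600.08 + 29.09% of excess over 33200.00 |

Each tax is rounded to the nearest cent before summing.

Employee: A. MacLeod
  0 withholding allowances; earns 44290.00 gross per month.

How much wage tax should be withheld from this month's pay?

Wage Tax: taxable = 44290.00
  4600.08 + 29.09% × (44290.00 − 33200.00) = 4600.08 + 29.09% × 11090.00 = 7826.16

7826.16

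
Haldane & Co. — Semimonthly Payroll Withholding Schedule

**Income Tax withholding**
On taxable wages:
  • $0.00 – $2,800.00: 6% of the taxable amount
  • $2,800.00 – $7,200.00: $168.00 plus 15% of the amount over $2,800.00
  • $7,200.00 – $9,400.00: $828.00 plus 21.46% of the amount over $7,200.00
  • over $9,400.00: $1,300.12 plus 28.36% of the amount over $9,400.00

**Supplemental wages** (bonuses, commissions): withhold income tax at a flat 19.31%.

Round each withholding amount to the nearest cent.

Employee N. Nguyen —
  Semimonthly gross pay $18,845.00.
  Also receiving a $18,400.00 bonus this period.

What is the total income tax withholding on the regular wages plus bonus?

Income Tax: taxable = $18,845.00
  $1,300.12 + 28.36% × ($18,845.00 − $9,400.00) = $1,300.12 + 28.36% × $9,445.00 = $3,978.72
Supplemental (19.31% flat on bonus): 19.31% × $18,400.00 = $3,553.04
Total income tax: $3,978.72 + $3,553.04 = $7,531.76

$7,531.76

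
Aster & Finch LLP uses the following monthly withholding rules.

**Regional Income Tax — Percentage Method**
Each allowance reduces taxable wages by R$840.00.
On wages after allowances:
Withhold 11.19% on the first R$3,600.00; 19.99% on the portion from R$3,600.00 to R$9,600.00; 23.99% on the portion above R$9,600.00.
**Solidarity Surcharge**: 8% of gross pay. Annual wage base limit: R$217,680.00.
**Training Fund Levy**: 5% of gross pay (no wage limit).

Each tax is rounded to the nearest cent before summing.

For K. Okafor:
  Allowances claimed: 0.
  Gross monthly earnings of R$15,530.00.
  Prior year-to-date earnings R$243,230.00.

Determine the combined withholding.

Regional Income Tax: taxable = R$15,530.00
  R$1,602.24 + 23.99% × (R$15,530.00 − R$9,600.00) = R$1,602.24 + 23.99% × R$5,930.00 = R$3,024.85
Solidarity Surcharge: YTD R$243,230.00 ≥ cap R$217,680.00 → R$0.00
Training Fund Levy: 5% × R$15,530.00 = R$776.50
Total: R$3,024.85 + R$0.00 + R$776.50 = R$3,801.35

R$3,801.35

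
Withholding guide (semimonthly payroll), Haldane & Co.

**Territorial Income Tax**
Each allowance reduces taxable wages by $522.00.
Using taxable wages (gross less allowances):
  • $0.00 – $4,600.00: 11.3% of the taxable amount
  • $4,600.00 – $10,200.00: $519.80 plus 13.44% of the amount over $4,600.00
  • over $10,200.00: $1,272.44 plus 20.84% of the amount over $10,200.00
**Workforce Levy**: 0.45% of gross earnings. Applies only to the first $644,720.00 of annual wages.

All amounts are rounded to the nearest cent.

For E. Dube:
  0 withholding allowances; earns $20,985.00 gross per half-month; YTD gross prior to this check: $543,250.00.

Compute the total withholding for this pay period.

$3,614.46

Territorial Income Tax: taxable = $20,985.00
  $1,272.44 + 20.84% × ($20,985.00 − $10,200.00) = $1,272.44 + 20.84% × $10,785.00 = $3,520.03
Workforce Levy: 0.45% × $20,985.00 = $94.43
Total: $3,520.03 + $94.43 = $3,614.46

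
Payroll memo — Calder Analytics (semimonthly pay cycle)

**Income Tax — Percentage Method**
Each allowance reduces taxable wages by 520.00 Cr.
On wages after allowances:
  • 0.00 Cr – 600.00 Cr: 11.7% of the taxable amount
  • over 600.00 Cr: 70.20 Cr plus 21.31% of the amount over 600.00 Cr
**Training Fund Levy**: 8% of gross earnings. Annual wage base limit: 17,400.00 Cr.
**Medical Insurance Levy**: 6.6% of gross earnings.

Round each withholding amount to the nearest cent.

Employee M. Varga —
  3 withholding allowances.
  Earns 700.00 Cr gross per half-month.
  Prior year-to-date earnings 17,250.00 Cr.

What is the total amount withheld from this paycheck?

58.20 Cr

Income Tax: taxable = 700.00 Cr − 3×520.00 Cr = -860.00 Cr
  Taxable ≤ 0 → 0.00 Cr
Training Fund Levy: cap 17,400.00 Cr − YTD 17,250.00 Cr = 150.00 Cr subject; 8% × 150.00 Cr = 12.00 Cr
Medical Insurance Levy: 6.6% × 700.00 Cr = 46.20 Cr
Total: 0.00 Cr + 12.00 Cr + 46.20 Cr = 58.20 Cr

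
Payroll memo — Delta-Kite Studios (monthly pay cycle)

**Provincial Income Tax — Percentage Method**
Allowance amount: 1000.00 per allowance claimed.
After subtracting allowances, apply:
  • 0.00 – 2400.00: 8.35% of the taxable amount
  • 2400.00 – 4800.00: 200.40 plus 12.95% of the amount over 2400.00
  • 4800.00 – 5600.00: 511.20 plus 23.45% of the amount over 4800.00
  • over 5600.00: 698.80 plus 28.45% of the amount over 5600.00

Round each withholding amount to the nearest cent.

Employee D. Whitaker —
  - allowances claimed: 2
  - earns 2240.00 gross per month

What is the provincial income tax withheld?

Provincial Income Tax: taxable = 2240.00 − 2×1000.00 = 240.00
  8.35% × 240.00 = 20.04

20.04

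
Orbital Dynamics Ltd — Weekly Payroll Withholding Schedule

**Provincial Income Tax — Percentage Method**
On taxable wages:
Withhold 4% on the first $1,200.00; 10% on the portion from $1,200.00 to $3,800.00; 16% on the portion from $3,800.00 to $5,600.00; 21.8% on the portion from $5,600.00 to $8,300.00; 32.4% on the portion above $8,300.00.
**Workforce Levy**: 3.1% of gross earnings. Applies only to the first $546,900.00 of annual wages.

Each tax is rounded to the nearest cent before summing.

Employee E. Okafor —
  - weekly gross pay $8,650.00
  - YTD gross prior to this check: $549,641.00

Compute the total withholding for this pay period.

$1,298.00

Provincial Income Tax: taxable = $8,650.00
  $1,184.60 + 32.4% × ($8,650.00 − $8,300.00) = $1,184.60 + 32.4% × $350.00 = $1,298.00
Workforce Levy: YTD $549,641.00 ≥ cap $546,900.00 → $0.00
Total: $1,298.00 + $0.00 = $1,298.00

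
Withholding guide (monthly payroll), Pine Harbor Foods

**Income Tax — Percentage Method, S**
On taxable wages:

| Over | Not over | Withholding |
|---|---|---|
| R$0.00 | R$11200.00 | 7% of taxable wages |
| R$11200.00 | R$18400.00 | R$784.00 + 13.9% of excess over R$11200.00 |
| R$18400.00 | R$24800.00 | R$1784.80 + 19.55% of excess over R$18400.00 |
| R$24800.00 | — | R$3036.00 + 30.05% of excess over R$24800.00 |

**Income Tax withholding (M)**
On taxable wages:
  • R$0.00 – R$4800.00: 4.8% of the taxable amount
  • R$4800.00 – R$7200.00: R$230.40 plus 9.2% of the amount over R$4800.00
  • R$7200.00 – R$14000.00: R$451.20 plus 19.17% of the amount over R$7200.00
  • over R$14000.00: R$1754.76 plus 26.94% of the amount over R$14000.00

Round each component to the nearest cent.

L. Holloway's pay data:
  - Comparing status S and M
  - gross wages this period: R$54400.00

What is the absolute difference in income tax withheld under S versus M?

R$707.72

Income Tax (S): taxable = R$54400.00
  R$3036.00 + 30.05% × (R$54400.00 − R$24800.00) = R$3036.00 + 30.05% × R$29600.00 = R$11930.80
Income Tax (M): taxable = R$54400.00
  R$1754.76 + 26.94% × (R$54400.00 − R$14000.00) = R$1754.76 + 26.94% × R$40400.00 = R$12638.52
Difference: |R$11930.80 − R$12638.52| = R$707.72 (higher under M)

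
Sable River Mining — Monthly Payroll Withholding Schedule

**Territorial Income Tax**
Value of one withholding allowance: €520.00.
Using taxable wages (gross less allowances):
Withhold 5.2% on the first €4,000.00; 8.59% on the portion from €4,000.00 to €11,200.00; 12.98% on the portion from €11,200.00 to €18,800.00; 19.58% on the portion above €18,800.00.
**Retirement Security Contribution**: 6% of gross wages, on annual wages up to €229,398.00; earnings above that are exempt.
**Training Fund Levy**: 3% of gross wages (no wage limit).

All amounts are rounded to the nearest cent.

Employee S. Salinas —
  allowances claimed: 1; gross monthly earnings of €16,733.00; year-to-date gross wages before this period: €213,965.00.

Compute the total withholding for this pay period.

€2,905.14

Territorial Income Tax: taxable = €16,733.00 − 1×€520.00 = €16,213.00
  €826.48 + 12.98% × (€16,213.00 − €11,200.00) = €826.48 + 12.98% × €5,013.00 = €1,477.17
Retirement Security Contribution: cap €229,398.00 − YTD €213,965.00 = €15,433.00 subject; 6% × €15,433.00 = €925.98
Training Fund Levy: 3% × €16,733.00 = €501.99
Total: €1,477.17 + €925.98 + €501.99 = €2,905.14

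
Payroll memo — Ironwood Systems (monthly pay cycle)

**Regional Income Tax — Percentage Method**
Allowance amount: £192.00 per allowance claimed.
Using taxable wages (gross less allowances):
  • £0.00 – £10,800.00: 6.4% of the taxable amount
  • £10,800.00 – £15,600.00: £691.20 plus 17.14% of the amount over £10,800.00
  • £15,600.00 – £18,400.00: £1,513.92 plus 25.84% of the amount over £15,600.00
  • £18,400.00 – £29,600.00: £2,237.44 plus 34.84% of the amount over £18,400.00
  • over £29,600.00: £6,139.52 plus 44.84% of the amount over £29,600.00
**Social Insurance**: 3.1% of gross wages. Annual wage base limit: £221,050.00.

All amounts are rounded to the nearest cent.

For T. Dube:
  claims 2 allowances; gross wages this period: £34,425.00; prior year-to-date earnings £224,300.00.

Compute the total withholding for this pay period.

£8,130.86

Regional Income Tax: taxable = £34,425.00 − 2×£192.00 = £34,041.00
  £6,139.52 + 44.84% × (£34,041.00 − £29,600.00) = £6,139.52 + 44.84% × £4,441.00 = £8,130.86
Social Insurance: YTD £224,300.00 ≥ cap £221,050.00 → £0.00
Total: £8,130.86 + £0.00 = £8,130.86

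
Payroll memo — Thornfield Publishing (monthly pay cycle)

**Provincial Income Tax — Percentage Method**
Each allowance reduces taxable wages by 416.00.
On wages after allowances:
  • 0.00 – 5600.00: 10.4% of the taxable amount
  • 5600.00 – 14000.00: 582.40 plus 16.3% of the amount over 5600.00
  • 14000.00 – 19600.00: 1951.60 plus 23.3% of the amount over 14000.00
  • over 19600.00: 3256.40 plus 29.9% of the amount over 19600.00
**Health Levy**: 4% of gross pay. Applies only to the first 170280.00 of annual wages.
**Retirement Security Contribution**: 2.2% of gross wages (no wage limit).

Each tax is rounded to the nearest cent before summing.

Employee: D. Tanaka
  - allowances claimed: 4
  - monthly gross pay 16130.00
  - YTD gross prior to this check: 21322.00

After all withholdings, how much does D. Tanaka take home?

13069.76

Provincial Income Tax: taxable = 16130.00 − 4×416.00 = 14466.00
  1951.60 + 23.3% × (14466.00 − 14000.00) = 1951.60 + 23.3% × 466.00 = 2060.18
Health Levy: 4% × 16130.00 = 645.20
Retirement Security Contribution: 2.2% × 16130.00 = 354.86
Total withheld: 2060.18 + 645.20 + 354.86 = 3060.24
Net pay: 16130.00 − 3060.24 = 13069.76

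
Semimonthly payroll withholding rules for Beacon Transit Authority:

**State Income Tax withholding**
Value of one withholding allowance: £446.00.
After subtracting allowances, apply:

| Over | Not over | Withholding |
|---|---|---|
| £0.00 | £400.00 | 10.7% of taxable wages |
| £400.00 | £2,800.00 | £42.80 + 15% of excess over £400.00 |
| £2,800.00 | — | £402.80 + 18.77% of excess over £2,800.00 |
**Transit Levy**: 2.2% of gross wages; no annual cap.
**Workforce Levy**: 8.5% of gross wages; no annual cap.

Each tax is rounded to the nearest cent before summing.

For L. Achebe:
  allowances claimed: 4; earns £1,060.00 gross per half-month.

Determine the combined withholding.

£113.42

State Income Tax: taxable = £1,060.00 − 4×£446.00 = £-724.00
  Taxable ≤ 0 → £0.00
Transit Levy: 2.2% × £1,060.00 = £23.32
Workforce Levy: 8.5% × £1,060.00 = £90.10
Total: £0.00 + £23.32 + £90.10 = £113.42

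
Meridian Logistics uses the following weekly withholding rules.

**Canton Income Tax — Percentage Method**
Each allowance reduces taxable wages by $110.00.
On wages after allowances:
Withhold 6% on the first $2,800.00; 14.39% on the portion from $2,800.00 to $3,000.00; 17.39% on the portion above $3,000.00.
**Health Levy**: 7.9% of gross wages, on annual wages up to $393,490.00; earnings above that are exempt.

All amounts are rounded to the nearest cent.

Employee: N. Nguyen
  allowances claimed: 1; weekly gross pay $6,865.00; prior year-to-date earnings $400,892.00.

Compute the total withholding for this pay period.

$849.77

Canton Income Tax: taxable = $6,865.00 − 1×$110.00 = $6,755.00
  $196.78 + 17.39% × ($6,755.00 − $3,000.00) = $196.78 + 17.39% × $3,755.00 = $849.77
Health Levy: YTD $400,892.00 ≥ cap $393,490.00 → $0.00
Total: $849.77 + $0.00 = $849.77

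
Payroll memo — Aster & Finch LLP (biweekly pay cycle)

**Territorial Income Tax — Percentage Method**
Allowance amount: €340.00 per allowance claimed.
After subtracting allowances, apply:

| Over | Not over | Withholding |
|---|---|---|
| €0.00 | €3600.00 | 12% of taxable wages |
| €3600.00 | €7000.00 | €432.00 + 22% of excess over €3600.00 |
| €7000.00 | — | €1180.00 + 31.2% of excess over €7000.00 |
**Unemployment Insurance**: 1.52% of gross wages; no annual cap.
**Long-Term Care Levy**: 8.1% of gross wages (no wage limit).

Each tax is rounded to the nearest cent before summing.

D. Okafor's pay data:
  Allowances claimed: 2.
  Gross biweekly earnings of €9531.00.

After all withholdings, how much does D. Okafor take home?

Territorial Income Tax: taxable = €9531.00 − 2×€340.00 = €8851.00
  €1180.00 + 31.2% × (€8851.00 − €7000.00) = €1180.00 + 31.2% × €1851.00 = €1757.51
Unemployment Insurance: 1.52% × €9531.00 = €144.87
Long-Term Care Levy: 8.1% × €9531.00 = €772.01
Total withheld: €1757.51 + €144.87 + €772.01 = €2674.39
Net pay: €9531.00 − €2674.39 = €6856.61

€6856.61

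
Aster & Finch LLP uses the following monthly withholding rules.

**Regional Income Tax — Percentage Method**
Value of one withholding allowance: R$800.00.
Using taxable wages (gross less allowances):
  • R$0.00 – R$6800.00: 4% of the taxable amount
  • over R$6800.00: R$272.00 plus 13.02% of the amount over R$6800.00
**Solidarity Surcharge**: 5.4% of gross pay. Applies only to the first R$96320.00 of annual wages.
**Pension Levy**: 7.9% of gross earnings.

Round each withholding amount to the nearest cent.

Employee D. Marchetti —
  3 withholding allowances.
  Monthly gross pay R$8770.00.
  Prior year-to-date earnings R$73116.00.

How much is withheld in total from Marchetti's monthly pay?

R$1421.21

Regional Income Tax: taxable = R$8770.00 − 3×R$800.00 = R$6370.00
  4% × R$6370.00 = R$254.80
Solidarity Surcharge: 5.4% × R$8770.00 = R$473.58
Pension Levy: 7.9% × R$8770.00 = R$692.83
Total: R$254.80 + R$473.58 + R$692.83 = R$1421.21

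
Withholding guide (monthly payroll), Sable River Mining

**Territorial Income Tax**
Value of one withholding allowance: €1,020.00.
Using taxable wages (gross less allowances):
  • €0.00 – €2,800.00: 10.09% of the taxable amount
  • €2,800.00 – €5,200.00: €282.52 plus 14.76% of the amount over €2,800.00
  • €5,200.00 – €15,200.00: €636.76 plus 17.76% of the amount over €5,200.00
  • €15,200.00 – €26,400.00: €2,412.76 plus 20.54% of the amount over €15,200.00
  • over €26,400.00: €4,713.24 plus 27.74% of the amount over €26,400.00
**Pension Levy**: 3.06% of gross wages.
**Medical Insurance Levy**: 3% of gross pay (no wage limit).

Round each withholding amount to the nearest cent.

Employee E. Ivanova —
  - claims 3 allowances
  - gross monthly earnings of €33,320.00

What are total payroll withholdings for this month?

€7,803.19

Territorial Income Tax: taxable = €33,320.00 − 3×€1,020.00 = €30,260.00
  €4,713.24 + 27.74% × (€30,260.00 − €26,400.00) = €4,713.24 + 27.74% × €3,860.00 = €5,784.00
Pension Levy: 3.06% × €33,320.00 = €1,019.59
Medical Insurance Levy: 3% × €33,320.00 = €999.60
Total: €5,784.00 + €1,019.59 + €999.60 = €7,803.19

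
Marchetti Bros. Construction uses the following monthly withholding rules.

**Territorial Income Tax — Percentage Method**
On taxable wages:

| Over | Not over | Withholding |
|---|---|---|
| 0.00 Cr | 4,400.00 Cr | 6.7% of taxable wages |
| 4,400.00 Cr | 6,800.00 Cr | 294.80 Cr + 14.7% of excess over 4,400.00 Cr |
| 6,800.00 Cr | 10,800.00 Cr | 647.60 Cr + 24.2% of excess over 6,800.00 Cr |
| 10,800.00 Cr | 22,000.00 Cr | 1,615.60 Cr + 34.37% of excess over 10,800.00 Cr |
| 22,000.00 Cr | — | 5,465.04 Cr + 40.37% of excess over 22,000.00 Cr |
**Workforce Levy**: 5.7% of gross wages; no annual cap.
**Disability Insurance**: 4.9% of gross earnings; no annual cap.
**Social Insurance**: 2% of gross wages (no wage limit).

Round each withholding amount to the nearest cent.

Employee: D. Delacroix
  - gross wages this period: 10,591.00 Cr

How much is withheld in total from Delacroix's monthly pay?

Territorial Income Tax: taxable = 10,591.00 Cr
  647.60 Cr + 24.2% × (10,591.00 Cr − 6,800.00 Cr) = 647.60 Cr + 24.2% × 3,791.00 Cr = 1,565.02 Cr
Workforce Levy: 5.7% × 10,591.00 Cr = 603.69 Cr
Disability Insurance: 4.9% × 10,591.00 Cr = 518.96 Cr
Social Insurance: 2% × 10,591.00 Cr = 211.82 Cr
Total: 1,565.02 Cr + 603.69 Cr + 518.96 Cr + 211.82 Cr = 2,899.49 Cr

2,899.49 Cr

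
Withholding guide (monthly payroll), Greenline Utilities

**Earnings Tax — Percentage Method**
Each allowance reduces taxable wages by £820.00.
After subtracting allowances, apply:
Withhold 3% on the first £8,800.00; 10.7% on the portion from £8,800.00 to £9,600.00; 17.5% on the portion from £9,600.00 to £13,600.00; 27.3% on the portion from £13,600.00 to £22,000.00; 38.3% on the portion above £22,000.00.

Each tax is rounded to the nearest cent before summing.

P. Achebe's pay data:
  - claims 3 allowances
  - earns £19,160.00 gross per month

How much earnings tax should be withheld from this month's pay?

£1,895.90

Earnings Tax: taxable = £19,160.00 − 3×£820.00 = £16,700.00
  £1,049.60 + 27.3% × (£16,700.00 − £13,600.00) = £1,049.60 + 27.3% × £3,100.00 = £1,895.90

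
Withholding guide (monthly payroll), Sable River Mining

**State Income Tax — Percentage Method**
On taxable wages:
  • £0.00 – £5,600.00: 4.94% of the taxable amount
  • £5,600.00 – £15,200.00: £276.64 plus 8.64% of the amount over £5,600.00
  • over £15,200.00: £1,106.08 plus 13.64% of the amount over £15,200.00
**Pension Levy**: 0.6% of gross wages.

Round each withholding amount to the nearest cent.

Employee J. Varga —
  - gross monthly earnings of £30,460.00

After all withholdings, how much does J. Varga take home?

£27,089.70

State Income Tax: taxable = £30,460.00
  £1,106.08 + 13.64% × (£30,460.00 − £15,200.00) = £1,106.08 + 13.64% × £15,260.00 = £3,187.54
Pension Levy: 0.6% × £30,460.00 = £182.76
Total withheld: £3,187.54 + £182.76 = £3,370.30
Net pay: £30,460.00 − £3,370.30 = £27,089.70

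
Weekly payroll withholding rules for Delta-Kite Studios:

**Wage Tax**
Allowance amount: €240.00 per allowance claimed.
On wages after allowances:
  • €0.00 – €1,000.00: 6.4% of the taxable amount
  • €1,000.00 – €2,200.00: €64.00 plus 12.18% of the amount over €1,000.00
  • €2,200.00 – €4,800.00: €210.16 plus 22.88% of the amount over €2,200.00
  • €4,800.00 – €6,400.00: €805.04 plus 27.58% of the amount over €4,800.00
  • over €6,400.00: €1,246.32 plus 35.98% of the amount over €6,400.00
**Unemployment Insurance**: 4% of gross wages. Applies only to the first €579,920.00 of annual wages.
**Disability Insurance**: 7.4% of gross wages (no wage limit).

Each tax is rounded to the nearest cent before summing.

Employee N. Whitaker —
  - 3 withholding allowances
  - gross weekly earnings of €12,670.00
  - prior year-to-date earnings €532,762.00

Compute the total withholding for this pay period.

Wage Tax: taxable = €12,670.00 − 3×€240.00 = €11,950.00
  €1,246.32 + 35.98% × (€11,950.00 − €6,400.00) = €1,246.32 + 35.98% × €5,550.00 = €3,243.21
Unemployment Insurance: 4% × €12,670.00 = €506.80
Disability Insurance: 7.4% × €12,670.00 = €937.58
Total: €3,243.21 + €506.80 + €937.58 = €4,687.59

€4,687.59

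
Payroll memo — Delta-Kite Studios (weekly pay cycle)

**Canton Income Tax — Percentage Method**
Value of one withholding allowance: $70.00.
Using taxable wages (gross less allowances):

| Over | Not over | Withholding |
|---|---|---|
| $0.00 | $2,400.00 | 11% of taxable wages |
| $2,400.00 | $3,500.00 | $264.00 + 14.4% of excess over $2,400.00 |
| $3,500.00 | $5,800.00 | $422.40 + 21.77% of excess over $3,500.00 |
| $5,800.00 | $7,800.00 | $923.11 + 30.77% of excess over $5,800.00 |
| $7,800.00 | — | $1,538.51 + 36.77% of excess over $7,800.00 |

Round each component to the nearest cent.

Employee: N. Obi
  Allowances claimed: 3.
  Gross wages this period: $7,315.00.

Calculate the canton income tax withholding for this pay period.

$1,324.66

Canton Income Tax: taxable = $7,315.00 − 3×$70.00 = $7,105.00
  $923.11 + 30.77% × ($7,105.00 − $5,800.00) = $923.11 + 30.77% × $1,305.00 = $1,324.66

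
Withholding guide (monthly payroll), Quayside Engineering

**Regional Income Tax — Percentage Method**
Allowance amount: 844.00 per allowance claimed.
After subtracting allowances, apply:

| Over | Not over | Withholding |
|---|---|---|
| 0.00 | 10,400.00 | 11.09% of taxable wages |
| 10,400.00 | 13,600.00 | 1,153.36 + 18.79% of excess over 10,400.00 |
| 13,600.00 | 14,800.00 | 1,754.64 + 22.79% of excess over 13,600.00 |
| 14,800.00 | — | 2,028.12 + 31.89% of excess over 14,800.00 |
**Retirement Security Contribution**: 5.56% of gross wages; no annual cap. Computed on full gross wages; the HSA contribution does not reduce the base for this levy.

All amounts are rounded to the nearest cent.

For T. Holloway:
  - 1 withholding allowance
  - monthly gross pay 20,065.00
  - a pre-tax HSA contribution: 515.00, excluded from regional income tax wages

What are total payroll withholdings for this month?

4,389.35

Regional Income Tax: taxable = 20,065.00 − 515.00 − 1×844.00 = 18,706.00
  2,028.12 + 31.89% × (18,706.00 − 14,800.00) = 2,028.12 + 31.89% × 3,906.00 = 3,273.74
Retirement Security Contribution: 5.56% × 20,065.00 = 1,115.61
Total: 3,273.74 + 1,115.61 = 4,389.35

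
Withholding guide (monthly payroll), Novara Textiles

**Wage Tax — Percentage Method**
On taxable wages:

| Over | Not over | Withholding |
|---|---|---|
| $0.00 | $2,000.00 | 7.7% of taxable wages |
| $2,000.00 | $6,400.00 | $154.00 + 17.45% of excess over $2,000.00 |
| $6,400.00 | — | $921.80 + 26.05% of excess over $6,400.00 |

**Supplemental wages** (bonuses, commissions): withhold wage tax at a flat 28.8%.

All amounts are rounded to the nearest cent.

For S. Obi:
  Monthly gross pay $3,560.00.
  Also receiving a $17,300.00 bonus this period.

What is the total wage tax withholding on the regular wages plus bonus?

Wage Tax: taxable = $3,560.00
  $154.00 + 17.45% × ($3,560.00 − $2,000.00) = $154.00 + 17.45% × $1,560.00 = $426.22
Supplemental (28.8% flat on bonus): 28.8% × $17,300.00 = $4,982.40
Total wage tax: $426.22 + $4,982.40 = $5,408.62

$5,408.62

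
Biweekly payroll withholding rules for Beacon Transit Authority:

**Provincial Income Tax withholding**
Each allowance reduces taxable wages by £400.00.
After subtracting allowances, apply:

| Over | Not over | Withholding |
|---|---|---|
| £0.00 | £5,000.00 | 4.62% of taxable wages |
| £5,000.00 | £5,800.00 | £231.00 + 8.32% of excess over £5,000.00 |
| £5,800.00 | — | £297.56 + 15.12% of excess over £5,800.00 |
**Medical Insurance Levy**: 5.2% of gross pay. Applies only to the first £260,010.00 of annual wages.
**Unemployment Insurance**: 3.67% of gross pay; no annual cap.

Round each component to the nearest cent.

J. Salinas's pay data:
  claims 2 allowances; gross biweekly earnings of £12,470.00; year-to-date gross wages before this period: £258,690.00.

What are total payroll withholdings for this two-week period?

Provincial Income Tax: taxable = £12,470.00 − 2×£400.00 = £11,670.00
  £297.56 + 15.12% × (£11,670.00 − £5,800.00) = £297.56 + 15.12% × £5,870.00 = £1,185.10
Medical Insurance Levy: cap £260,010.00 − YTD £258,690.00 = £1,320.00 subject; 5.2% × £1,320.00 = £68.64
Unemployment Insurance: 3.67% × £12,470.00 = £457.65
Total: £1,185.10 + £68.64 + £457.65 = £1,711.39

£1,711.39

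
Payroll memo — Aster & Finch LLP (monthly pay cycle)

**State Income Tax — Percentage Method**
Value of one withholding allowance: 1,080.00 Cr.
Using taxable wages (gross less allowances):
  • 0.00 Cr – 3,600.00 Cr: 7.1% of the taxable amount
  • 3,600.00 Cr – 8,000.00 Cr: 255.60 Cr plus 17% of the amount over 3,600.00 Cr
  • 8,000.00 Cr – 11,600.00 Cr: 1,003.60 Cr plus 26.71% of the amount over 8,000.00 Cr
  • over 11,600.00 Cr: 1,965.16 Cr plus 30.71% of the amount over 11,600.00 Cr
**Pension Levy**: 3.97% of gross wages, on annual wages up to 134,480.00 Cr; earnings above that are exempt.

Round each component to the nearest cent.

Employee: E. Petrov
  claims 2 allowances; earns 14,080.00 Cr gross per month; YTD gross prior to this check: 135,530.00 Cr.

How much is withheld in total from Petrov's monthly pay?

2,063.43 Cr

State Income Tax: taxable = 14,080.00 Cr − 2×1,080.00 Cr = 11,920.00 Cr
  1,965.16 Cr + 30.71% × (11,920.00 Cr − 11,600.00 Cr) = 1,965.16 Cr + 30.71% × 320.00 Cr = 2,063.43 Cr
Pension Levy: YTD 135,530.00 Cr ≥ cap 134,480.00 Cr → 0.00 Cr
Total: 2,063.43 Cr + 0.00 Cr = 2,063.43 Cr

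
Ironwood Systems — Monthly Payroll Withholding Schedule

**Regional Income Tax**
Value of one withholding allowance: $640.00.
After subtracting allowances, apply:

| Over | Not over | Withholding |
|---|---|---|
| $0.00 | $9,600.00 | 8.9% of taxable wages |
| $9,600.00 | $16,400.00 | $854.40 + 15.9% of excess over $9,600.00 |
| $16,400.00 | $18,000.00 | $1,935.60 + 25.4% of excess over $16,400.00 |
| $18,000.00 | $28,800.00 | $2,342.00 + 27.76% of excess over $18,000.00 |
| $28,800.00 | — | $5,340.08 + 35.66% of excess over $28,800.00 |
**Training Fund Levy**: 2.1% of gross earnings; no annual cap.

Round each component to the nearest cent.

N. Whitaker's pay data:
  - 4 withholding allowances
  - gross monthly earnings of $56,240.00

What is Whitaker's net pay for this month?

$40,846.67

Regional Income Tax: taxable = $56,240.00 − 4×$640.00 = $53,680.00
  $5,340.08 + 35.66% × ($53,680.00 − $28,800.00) = $5,340.08 + 35.66% × $24,880.00 = $14,212.29
Training Fund Levy: 2.1% × $56,240.00 = $1,181.04
Total withheld: $14,212.29 + $1,181.04 = $15,393.33
Net pay: $56,240.00 − $15,393.33 = $40,846.67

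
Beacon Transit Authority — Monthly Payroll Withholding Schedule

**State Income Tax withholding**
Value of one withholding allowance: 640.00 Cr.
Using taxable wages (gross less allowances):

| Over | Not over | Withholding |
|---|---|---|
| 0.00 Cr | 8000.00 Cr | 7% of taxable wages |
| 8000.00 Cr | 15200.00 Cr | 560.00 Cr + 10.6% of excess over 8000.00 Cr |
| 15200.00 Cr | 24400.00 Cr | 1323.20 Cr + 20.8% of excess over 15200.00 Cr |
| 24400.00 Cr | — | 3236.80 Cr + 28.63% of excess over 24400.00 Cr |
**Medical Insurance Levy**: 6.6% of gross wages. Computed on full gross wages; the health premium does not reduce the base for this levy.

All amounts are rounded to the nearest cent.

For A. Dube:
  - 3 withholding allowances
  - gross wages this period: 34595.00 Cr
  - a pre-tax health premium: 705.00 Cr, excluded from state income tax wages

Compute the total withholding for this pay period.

State Income Tax: taxable = 34595.00 Cr − 705.00 Cr − 3×640.00 Cr = 31970.00 Cr
  3236.80 Cr + 28.63% × (31970.00 Cr − 24400.00 Cr) = 3236.80 Cr + 28.63% × 7570.00 Cr = 5404.09 Cr
Medical Insurance Levy: 6.6% × 34595.00 Cr = 2283.27 Cr
Total: 5404.09 Cr + 2283.27 Cr = 7687.36 Cr

7687.36 Cr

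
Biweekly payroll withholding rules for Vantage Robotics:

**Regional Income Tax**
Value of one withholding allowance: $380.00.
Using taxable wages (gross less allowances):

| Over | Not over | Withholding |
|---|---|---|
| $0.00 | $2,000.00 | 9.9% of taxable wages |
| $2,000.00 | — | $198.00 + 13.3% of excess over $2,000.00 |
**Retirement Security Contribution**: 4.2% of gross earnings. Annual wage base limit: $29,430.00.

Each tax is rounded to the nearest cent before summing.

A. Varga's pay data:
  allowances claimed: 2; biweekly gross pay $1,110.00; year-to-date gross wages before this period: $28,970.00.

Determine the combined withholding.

Regional Income Tax: taxable = $1,110.00 − 2×$380.00 = $350.00
  9.9% × $350.00 = $34.65
Retirement Security Contribution: cap $29,430.00 − YTD $28,970.00 = $460.00 subject; 4.2% × $460.00 = $19.32
Total: $34.65 + $19.32 = $53.97

$53.97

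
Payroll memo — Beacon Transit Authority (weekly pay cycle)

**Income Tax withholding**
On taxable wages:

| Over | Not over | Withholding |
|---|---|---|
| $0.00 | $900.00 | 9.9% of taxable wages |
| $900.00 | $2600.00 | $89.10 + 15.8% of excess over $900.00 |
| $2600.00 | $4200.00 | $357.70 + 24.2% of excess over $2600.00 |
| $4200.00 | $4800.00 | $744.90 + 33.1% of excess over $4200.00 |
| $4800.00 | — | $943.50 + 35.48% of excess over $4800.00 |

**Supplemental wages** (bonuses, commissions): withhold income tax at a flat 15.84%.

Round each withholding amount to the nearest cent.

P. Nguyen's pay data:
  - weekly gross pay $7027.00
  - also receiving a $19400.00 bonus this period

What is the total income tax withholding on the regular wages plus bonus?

$4806.60

Income Tax: taxable = $7027.00
  $943.50 + 35.48% × ($7027.00 − $4800.00) = $943.50 + 35.48% × $2227.00 = $1733.64
Supplemental (15.84% flat on bonus): 15.84% × $19400.00 = $3072.96
Total income tax: $1733.64 + $3072.96 = $4806.60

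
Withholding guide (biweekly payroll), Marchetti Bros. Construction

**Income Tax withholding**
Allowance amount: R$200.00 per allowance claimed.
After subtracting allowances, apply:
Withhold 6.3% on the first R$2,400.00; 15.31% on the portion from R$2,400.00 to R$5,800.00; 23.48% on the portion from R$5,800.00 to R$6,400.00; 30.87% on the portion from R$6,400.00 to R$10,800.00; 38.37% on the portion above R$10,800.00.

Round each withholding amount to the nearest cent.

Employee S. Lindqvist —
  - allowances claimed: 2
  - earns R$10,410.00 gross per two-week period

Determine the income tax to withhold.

R$1,927.03

Income Tax: taxable = R$10,410.00 − 2×R$200.00 = R$10,010.00
  R$812.62 + 30.87% × (R$10,010.00 − R$6,400.00) = R$812.62 + 30.87% × R$3,610.00 = R$1,927.03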